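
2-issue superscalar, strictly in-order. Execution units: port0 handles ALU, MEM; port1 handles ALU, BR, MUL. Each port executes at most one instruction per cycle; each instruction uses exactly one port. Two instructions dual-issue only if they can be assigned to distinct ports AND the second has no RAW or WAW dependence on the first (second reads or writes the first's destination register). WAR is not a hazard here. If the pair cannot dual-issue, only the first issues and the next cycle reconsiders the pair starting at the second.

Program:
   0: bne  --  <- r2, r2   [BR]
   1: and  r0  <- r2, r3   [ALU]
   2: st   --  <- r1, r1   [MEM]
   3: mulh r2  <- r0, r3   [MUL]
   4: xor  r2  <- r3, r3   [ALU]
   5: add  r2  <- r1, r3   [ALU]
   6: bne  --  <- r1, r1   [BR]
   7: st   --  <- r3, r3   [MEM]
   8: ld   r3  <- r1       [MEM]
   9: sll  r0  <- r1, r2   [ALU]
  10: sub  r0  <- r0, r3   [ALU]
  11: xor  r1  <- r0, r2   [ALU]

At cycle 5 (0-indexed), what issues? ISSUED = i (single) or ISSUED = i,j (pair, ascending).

[0] i0/i1  bne.BR and.ALU  -- dual
[1] i2/i3  st.MEM mulh.MUL  -- dual
[2] i4  xor.ALU  -- WAW r2
[3] i5/i6  add.ALU bne.BR  -- dual
[4] i7  st.MEM  -- no-port MEM/MEM
[5] i8/i9  ld.MEM sll.ALU  -- dual
[6] i10  sub.ALU  -- RAW r0
[7] i11  xor.ALU  -- tail

ISSUED = 8,9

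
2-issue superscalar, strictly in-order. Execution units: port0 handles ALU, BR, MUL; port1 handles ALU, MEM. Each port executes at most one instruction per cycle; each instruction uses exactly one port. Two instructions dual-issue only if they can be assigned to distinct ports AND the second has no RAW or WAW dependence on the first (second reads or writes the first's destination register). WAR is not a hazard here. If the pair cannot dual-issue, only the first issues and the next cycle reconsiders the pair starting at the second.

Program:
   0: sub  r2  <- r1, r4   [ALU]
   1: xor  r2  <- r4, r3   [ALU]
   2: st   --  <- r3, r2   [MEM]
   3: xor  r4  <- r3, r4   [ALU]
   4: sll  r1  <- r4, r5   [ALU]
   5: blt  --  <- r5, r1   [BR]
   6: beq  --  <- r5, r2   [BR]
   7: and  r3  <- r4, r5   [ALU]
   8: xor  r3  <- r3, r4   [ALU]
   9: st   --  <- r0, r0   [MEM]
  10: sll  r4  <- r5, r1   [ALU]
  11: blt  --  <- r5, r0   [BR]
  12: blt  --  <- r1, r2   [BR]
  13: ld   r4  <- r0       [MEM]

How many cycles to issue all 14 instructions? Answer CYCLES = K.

CYCLES = 9

t=0 i0:sub ; WAW r2
t=1 i1:xor ; RAW r2
t=2 i2+i3:st;xor ; pair
t=3 i4:sll ; RAW r1
t=4 i5:blt ; no-port BR/BR
t=5 i6+i7:beq;and ; pair
t=6 i8+i9:xor;st ; pair
t=7 i10+i11:sll;blt ; pair
t=8 i12+i13:blt;ld ; pair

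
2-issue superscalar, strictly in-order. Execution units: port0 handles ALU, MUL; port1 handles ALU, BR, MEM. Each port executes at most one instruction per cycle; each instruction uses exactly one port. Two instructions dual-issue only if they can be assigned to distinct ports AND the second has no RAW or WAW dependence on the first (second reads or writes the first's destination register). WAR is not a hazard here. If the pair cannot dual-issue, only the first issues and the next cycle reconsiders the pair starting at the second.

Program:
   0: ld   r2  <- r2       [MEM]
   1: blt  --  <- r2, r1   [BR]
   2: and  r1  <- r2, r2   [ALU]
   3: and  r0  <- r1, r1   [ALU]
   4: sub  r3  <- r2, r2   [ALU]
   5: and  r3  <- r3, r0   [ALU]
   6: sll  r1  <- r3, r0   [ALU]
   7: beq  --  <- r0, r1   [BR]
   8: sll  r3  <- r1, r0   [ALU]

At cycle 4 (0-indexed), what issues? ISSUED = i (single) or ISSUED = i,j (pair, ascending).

ISSUED = 6

  cy0 -> i0 (ld.MEM) no-port MEM/BR
  cy1 -> i1+i2 (blt.BR+and.ALU) pair
  cy2 -> i3+i4 (and.ALU+sub.ALU) pair
  cy3 -> i5 (and.ALU) RAW r3
  cy4 -> i6 (sll.ALU) RAW r1
  cy5 -> i7+i8 (beq.BR+sll.ALU) pair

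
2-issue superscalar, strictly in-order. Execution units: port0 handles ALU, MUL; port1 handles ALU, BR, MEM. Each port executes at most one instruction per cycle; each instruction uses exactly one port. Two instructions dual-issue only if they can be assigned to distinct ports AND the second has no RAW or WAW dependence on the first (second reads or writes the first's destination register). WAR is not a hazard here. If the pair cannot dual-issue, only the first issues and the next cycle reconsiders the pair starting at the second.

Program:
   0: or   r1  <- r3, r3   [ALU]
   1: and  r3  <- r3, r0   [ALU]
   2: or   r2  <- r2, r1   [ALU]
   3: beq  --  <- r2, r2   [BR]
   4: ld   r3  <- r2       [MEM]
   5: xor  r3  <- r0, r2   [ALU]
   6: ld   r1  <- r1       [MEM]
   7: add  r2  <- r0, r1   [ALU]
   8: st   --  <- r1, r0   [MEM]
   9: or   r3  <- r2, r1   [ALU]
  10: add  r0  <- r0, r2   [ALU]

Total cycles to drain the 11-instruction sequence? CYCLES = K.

CYCLES = 7

0. or+and @i0,i1  | dual
1. or @i2  | RAW r2
2. beq @i3  | no-port BR/MEM
3. ld @i4  | WAW r3
4. xor+ld @i5,i6  | dual
5. add+st @i7,i8  | dual
6. or+add @i9,i10  | dual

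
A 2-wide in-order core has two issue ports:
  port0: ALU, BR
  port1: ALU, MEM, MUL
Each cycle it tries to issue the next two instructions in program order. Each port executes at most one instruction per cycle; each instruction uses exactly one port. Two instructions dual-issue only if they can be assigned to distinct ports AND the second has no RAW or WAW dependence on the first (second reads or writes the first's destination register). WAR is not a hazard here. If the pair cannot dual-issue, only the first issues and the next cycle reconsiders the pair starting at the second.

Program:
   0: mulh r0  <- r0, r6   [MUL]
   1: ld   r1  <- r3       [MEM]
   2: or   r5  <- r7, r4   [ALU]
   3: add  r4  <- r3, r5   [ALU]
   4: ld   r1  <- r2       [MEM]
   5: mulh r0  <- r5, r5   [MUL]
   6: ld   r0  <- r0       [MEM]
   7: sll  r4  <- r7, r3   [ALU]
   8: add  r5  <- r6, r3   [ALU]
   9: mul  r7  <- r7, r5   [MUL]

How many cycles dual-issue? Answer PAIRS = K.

PAIRS = 3

  cy0 -> i0 (mulh) no-port MUL/MEM
  cy1 -> i1/i2 (ld+or) dual
  cy2 -> i3/i4 (add+ld) dual
  cy3 -> i5 (mulh) no-port MUL/MEM
  cy4 -> i6/i7 (ld+sll) dual
  cy5 -> i8 (add) RAW r5
  cy6 -> i9 (mul) tail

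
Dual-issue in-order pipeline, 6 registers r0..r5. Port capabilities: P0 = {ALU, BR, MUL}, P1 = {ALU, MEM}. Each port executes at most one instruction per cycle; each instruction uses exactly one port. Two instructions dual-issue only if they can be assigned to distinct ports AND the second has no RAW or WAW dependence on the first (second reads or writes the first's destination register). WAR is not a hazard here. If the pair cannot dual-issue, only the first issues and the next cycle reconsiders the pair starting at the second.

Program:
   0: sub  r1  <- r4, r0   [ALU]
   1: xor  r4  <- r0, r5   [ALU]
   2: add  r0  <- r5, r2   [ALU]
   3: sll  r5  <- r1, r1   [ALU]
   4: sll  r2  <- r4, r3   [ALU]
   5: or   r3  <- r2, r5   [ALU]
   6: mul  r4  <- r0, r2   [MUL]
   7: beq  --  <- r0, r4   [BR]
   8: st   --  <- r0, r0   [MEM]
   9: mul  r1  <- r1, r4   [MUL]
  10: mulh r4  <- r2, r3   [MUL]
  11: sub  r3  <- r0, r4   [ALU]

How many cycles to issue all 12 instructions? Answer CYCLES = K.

CYCLES = 8

0. sub.ALU+xor.ALU @i0/i1  | dual
1. add.ALU+sll.ALU @i2/i3  | dual
2. sll.ALU @i4  | RAW r2
3. or.ALU+mul.MUL @i5/i6  | dual
4. beq.BR+st.MEM @i7/i8  | dual
5. mul.MUL @i9  | no-port MUL/MUL
6. mulh.MUL @i10  | RAW r4
7. sub.ALU @i11  | tail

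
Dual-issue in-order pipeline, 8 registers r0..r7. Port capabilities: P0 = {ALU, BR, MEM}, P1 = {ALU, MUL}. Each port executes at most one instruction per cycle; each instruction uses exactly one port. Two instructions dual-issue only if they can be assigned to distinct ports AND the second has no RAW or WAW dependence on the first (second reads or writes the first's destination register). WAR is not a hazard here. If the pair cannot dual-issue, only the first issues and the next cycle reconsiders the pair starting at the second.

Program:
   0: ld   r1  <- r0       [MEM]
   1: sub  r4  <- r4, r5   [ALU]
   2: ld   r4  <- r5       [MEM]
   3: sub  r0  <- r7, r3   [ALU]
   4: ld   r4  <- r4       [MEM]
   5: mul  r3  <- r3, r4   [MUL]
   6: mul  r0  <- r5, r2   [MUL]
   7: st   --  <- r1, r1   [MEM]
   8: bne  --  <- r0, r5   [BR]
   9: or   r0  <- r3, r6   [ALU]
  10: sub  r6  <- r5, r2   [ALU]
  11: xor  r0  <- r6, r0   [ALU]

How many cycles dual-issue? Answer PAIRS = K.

t=0 i0+i1:ld;sub ; dual
t=1 i2+i3:ld;sub ; dual
t=2 i4:ld ; RAW r4
t=3 i5:mul ; no-port MUL/MUL
t=4 i6+i7:mul;st ; dual
t=5 i8+i9:bne;or ; dual
t=6 i10:sub ; RAW r6
t=7 i11:xor ; tail

PAIRS = 4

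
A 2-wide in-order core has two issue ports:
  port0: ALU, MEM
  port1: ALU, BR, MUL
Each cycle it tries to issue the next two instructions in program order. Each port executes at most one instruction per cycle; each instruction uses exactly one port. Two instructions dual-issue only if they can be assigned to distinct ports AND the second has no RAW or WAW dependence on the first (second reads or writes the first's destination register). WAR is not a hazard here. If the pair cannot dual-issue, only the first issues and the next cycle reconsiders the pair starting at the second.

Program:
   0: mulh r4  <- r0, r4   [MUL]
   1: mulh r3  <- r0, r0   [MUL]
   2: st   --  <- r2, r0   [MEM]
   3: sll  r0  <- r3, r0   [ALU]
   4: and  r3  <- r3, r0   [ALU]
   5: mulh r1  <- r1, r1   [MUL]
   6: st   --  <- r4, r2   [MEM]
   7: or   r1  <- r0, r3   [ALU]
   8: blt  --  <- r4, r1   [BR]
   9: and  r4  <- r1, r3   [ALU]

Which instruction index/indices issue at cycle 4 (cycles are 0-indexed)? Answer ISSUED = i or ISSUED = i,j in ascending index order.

ISSUED = 6,7

  cy0 -> i0 (mulh.MUL) no-port MUL/MUL
  cy1 -> i1&i2 (mulh.MUL;st.MEM) pair
  cy2 -> i3 (sll.ALU) RAW r0
  cy3 -> i4&i5 (and.ALU;mulh.MUL) pair
  cy4 -> i6&i7 (st.MEM;or.ALU) pair
  cy5 -> i8&i9 (blt.BR;and.ALU) pair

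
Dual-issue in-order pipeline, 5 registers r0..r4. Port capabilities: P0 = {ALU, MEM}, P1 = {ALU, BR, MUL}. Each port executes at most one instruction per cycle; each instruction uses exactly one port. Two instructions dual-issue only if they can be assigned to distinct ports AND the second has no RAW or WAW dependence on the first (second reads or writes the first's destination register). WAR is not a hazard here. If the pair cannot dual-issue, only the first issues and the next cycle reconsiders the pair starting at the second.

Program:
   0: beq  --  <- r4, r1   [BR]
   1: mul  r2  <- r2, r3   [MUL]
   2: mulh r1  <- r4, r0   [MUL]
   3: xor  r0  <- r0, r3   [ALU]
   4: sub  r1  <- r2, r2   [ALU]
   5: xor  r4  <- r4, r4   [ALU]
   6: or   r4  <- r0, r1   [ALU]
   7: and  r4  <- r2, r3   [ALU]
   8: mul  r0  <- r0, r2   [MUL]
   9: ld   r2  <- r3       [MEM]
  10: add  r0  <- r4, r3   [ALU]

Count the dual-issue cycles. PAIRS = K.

  cy0 -> i0 (beq.BR) no-port BR/MUL
  cy1 -> i1 (mul.MUL) no-port MUL/MUL
  cy2 -> i2/i3 (mulh.MUL xor.ALU) dual
  cy3 -> i4/i5 (sub.ALU xor.ALU) dual
  cy4 -> i6 (or.ALU) WAW r4
  cy5 -> i7/i8 (and.ALU mul.MUL) dual
  cy6 -> i9/i10 (ld.MEM add.ALU) dual

PAIRS = 4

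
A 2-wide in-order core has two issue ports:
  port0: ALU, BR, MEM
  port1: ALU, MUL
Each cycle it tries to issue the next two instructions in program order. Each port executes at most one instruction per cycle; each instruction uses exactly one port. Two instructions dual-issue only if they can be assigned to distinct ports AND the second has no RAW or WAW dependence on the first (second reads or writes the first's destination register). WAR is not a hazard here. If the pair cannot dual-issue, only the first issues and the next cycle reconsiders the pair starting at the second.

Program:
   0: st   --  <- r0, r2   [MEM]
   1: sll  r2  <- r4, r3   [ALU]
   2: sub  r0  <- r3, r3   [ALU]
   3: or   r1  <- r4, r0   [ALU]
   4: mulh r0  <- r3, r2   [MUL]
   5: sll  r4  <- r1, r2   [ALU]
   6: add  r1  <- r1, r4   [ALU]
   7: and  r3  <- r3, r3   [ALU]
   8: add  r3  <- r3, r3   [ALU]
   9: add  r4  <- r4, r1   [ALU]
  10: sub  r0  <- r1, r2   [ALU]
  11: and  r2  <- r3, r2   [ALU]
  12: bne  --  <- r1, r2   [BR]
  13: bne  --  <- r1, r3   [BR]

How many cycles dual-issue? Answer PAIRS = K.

PAIRS = 5

0. st;sll @i0+i1  | 2-wide
1. sub @i2  | RAW r0
2. or;mulh @i3+i4  | 2-wide
3. sll @i5  | RAW r4
4. add;and @i6+i7  | 2-wide
5. add;add @i8+i9  | 2-wide
6. sub;and @i10+i11  | 2-wide
7. bne @i12  | no-port BR/BR
8. bne @i13  | tail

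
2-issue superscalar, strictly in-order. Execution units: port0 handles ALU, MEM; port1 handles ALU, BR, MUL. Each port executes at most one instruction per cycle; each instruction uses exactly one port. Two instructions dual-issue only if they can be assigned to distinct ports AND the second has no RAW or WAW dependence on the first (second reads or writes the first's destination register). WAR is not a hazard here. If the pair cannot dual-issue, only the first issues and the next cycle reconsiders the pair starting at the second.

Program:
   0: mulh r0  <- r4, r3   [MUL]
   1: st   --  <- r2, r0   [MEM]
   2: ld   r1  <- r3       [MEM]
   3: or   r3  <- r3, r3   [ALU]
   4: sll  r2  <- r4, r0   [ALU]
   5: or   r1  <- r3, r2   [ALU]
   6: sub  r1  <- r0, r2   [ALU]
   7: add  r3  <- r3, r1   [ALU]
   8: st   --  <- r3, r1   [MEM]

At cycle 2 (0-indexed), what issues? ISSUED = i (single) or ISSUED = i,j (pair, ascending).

[0] i0  mulh.MUL  -- RAW r0
[1] i1  st.MEM  -- no-port MEM/MEM
[2] i2,i3  ld.MEM/or.ALU  -- dual
[3] i4  sll.ALU  -- RAW r2
[4] i5  or.ALU  -- WAW r1
[5] i6  sub.ALU  -- RAW r1
[6] i7  add.ALU  -- RAW r3
[7] i8  st.MEM  -- tail

ISSUED = 2,3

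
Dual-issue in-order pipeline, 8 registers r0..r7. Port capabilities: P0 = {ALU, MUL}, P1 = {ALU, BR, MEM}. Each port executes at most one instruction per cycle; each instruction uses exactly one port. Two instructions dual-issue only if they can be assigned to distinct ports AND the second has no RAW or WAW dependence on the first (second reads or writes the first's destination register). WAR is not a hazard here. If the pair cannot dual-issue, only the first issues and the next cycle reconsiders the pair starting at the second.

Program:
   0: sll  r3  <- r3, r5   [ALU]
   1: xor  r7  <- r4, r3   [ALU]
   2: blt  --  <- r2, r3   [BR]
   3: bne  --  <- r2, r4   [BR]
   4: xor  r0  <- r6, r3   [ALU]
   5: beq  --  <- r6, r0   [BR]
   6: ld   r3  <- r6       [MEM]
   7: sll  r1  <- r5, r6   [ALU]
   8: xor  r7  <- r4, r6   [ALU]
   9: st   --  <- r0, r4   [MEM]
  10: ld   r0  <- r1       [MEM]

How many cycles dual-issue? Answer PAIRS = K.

PAIRS = 4

t=0 i0:sll ; RAW r3
t=1 i1&i2:xor/blt ; pair
t=2 i3&i4:bne/xor ; pair
t=3 i5:beq ; no-port BR/MEM
t=4 i6&i7:ld/sll ; pair
t=5 i8&i9:xor/st ; pair
t=6 i10:ld ; tail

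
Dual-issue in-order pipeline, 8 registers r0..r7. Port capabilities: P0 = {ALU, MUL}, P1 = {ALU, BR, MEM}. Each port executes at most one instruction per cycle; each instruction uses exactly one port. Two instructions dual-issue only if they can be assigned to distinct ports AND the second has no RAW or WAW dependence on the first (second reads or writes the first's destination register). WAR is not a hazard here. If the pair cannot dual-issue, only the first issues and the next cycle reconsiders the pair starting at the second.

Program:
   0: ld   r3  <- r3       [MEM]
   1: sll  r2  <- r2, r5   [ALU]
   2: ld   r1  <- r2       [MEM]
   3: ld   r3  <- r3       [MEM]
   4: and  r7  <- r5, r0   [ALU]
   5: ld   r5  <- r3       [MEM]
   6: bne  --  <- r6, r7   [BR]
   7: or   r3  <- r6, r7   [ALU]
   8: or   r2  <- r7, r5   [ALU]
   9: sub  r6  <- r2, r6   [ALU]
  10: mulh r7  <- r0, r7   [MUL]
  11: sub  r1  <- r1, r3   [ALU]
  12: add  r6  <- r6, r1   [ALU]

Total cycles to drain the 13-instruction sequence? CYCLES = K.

[0] i0+i1  ld.MEM+sll.ALU  -- 2-wide
[1] i2  ld.MEM  -- no-port MEM/MEM
[2] i3+i4  ld.MEM+and.ALU  -- 2-wide
[3] i5  ld.MEM  -- no-port MEM/BR
[4] i6+i7  bne.BR+or.ALU  -- 2-wide
[5] i8  or.ALU  -- RAW r2
[6] i9+i10  sub.ALU+mulh.MUL  -- 2-wide
[7] i11  sub.ALU  -- RAW r1
[8] i12  add.ALU  -- tail

CYCLES = 9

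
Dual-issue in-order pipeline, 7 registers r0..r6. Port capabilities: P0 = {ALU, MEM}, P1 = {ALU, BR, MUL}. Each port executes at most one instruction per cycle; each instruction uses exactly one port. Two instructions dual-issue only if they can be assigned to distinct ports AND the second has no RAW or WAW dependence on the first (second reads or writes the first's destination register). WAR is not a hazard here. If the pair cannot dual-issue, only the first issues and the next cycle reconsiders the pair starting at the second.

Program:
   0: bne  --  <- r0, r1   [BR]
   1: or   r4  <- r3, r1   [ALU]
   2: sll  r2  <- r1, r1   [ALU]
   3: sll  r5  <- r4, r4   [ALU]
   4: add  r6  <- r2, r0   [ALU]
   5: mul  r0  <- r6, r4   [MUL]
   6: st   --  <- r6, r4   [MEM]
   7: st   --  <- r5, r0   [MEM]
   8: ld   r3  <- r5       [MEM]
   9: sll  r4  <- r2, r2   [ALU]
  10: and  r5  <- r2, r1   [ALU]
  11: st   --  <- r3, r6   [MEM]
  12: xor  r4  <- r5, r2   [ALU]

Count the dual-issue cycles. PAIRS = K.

PAIRS = 5

[0] i0+i1  bne.BR or.ALU  -- pair
[1] i2+i3  sll.ALU sll.ALU  -- pair
[2] i4  add.ALU  -- RAW r6
[3] i5+i6  mul.MUL st.MEM  -- pair
[4] i7  st.MEM  -- no-port MEM/MEM
[5] i8+i9  ld.MEM sll.ALU  -- pair
[6] i10+i11  and.ALU st.MEM  -- pair
[7] i12  xor.ALU  -- tail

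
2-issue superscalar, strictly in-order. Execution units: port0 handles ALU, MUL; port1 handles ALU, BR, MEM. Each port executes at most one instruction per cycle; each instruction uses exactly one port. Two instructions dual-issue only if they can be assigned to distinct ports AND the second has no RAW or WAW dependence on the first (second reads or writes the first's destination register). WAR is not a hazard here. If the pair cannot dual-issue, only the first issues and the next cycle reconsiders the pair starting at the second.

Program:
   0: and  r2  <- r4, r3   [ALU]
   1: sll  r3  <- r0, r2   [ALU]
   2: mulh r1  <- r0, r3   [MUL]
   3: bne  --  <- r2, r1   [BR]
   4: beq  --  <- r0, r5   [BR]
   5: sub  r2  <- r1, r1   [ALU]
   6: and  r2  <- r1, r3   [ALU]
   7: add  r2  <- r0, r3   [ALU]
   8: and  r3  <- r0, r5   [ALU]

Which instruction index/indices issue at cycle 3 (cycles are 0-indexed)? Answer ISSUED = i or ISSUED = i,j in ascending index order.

  cy0 -> i0 (and.ALU) RAW r2
  cy1 -> i1 (sll.ALU) RAW r3
  cy2 -> i2 (mulh.MUL) RAW r1
  cy3 -> i3 (bne.BR) no-port BR/BR
  cy4 -> i4,i5 (beq.BR+sub.ALU) pair
  cy5 -> i6 (and.ALU) WAW r2
  cy6 -> i7,i8 (add.ALU+and.ALU) pair

ISSUED = 3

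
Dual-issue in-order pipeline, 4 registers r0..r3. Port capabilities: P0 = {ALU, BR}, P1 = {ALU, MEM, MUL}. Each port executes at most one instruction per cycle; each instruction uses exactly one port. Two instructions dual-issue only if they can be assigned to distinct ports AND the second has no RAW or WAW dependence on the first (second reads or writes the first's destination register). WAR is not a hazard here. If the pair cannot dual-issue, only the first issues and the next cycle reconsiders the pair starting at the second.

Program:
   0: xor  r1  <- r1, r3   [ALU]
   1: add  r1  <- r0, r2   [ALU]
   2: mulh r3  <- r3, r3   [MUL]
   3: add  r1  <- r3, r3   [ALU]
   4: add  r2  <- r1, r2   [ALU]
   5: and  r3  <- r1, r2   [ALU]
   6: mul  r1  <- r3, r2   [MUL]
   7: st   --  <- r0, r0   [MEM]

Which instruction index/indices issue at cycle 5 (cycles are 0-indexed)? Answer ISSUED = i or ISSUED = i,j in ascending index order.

c0: i0 xor  WAW r1
c1: i1/i2 add;mulh  dual
c2: i3 add  RAW r1
c3: i4 add  RAW r2
c4: i5 and  RAW r3
c5: i6 mul  no-port MUL/MEM
c6: i7 st  tail

ISSUED = 6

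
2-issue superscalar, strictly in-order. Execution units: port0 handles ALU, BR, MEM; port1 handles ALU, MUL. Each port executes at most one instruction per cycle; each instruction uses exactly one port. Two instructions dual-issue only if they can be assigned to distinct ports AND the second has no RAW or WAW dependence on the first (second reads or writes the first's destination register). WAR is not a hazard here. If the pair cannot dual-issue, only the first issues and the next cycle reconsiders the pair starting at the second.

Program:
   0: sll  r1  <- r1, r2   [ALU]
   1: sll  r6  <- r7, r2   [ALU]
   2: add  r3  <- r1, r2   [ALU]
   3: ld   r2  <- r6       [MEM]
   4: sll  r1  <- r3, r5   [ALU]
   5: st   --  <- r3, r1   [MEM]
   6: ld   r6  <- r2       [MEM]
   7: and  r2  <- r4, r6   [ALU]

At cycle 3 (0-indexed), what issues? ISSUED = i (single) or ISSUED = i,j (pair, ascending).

ISSUED = 5

  cy0 -> i0&i1 (sll+sll) 2-wide
  cy1 -> i2&i3 (add+ld) 2-wide
  cy2 -> i4 (sll) RAW r1
  cy3 -> i5 (st) no-port MEM/MEM
  cy4 -> i6 (ld) RAW r6
  cy5 -> i7 (and) tail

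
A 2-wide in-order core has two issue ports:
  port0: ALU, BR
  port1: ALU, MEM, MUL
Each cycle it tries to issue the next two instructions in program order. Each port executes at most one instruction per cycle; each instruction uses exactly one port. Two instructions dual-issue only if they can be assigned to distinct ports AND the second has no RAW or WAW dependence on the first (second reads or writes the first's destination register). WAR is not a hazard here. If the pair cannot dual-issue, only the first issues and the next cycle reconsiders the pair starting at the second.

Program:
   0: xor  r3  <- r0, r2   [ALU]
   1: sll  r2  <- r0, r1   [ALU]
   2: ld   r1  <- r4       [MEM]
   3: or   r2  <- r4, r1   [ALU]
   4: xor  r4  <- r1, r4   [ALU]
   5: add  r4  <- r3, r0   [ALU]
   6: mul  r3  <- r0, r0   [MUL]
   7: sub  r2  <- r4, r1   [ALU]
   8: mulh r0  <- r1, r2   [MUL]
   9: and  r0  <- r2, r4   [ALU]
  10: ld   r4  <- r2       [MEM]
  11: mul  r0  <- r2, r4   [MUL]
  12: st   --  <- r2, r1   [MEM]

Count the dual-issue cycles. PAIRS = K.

PAIRS = 4

#0 head=0: xor.ALU/sll.ALU i0,i1 2-wide
#1 head=2: ld.MEM i2 RAW r1
#2 head=3: or.ALU/xor.ALU i3,i4 2-wide
#3 head=5: add.ALU/mul.MUL i5,i6 2-wide
#4 head=7: sub.ALU i7 RAW r2
#5 head=8: mulh.MUL i8 WAW r0
#6 head=9: and.ALU/ld.MEM i9,i10 2-wide
#7 head=11: mul.MUL i11 no-port MUL/MEM
#8 head=12: st.MEM i12 tail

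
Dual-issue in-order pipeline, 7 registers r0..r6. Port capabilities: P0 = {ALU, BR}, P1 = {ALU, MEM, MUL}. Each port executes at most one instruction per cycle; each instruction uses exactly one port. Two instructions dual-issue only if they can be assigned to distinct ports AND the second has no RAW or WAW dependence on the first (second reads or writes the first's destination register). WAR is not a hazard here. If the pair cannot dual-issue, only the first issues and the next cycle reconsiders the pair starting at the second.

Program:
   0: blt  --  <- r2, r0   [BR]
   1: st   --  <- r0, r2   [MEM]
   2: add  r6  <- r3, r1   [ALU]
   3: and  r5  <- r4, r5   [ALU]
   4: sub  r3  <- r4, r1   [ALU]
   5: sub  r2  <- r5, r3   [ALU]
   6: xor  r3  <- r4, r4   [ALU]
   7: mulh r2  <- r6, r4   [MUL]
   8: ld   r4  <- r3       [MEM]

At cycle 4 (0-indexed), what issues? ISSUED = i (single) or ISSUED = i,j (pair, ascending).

ISSUED = 7

0. blt.BR/st.MEM @i0/i1  | pair
1. add.ALU/and.ALU @i2/i3  | pair
2. sub.ALU @i4  | RAW r3
3. sub.ALU/xor.ALU @i5/i6  | pair
4. mulh.MUL @i7  | no-port MUL/MEM
5. ld.MEM @i8  | tail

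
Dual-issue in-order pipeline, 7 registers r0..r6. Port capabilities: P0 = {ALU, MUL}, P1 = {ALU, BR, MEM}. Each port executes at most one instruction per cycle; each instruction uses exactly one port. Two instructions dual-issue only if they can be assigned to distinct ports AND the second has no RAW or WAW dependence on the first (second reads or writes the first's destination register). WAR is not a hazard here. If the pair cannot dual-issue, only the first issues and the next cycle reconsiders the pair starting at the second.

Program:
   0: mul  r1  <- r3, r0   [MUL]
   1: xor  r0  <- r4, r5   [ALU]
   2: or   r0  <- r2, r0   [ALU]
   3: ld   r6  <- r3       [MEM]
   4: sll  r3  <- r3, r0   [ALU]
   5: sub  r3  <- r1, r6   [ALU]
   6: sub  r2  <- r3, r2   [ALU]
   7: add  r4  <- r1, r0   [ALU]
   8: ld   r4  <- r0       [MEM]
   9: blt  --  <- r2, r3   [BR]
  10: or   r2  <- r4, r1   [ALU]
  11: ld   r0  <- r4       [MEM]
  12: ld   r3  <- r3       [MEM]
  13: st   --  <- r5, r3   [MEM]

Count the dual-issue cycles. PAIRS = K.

t=0 i0+i1:mul;xor ; 2-wide
t=1 i2+i3:or;ld ; 2-wide
t=2 i4:sll ; WAW r3
t=3 i5:sub ; RAW r3
t=4 i6+i7:sub;add ; 2-wide
t=5 i8:ld ; no-port MEM/BR
t=6 i9+i10:blt;or ; 2-wide
t=7 i11:ld ; no-port MEM/MEM
t=8 i12:ld ; no-port MEM/MEM
t=9 i13:st ; tail

PAIRS = 4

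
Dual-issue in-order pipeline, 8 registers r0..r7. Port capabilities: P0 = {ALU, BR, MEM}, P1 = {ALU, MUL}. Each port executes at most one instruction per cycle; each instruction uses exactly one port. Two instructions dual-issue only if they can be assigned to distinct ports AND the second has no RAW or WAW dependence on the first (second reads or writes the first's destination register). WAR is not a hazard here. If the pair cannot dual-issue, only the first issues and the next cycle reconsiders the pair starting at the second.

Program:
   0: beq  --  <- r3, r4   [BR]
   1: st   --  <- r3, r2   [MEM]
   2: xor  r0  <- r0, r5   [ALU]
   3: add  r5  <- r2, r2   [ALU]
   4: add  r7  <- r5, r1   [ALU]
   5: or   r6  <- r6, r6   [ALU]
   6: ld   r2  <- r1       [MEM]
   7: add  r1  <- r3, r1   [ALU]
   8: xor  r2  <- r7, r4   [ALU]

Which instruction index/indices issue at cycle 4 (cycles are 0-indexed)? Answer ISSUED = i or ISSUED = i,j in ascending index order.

ISSUED = 6,7

#0 head=0: beq i0 no-port BR/MEM
#1 head=1: st/xor i1+i2 2-wide
#2 head=3: add i3 RAW r5
#3 head=4: add/or i4+i5 2-wide
#4 head=6: ld/add i6+i7 2-wide
#5 head=8: xor i8 tail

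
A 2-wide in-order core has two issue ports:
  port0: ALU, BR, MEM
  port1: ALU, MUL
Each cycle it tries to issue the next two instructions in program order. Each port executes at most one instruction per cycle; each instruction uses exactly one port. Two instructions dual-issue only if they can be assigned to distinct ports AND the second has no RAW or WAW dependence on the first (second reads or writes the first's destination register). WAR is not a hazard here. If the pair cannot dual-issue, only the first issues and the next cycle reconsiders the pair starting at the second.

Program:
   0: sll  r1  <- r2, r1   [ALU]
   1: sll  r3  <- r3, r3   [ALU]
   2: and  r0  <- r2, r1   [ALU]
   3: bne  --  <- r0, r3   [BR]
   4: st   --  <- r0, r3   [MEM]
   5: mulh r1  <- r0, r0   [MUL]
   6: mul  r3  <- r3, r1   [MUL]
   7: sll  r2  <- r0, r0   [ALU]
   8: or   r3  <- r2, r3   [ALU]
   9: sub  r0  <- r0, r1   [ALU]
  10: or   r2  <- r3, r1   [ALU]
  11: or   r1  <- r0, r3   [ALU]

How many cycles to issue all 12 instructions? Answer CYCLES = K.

t=0 i0,i1:sll.ALU+sll.ALU ; pair
t=1 i2:and.ALU ; RAW r0
t=2 i3:bne.BR ; no-port BR/MEM
t=3 i4,i5:st.MEM+mulh.MUL ; pair
t=4 i6,i7:mul.MUL+sll.ALU ; pair
t=5 i8,i9:or.ALU+sub.ALU ; pair
t=6 i10,i11:or.ALU+or.ALU ; pair

CYCLES = 7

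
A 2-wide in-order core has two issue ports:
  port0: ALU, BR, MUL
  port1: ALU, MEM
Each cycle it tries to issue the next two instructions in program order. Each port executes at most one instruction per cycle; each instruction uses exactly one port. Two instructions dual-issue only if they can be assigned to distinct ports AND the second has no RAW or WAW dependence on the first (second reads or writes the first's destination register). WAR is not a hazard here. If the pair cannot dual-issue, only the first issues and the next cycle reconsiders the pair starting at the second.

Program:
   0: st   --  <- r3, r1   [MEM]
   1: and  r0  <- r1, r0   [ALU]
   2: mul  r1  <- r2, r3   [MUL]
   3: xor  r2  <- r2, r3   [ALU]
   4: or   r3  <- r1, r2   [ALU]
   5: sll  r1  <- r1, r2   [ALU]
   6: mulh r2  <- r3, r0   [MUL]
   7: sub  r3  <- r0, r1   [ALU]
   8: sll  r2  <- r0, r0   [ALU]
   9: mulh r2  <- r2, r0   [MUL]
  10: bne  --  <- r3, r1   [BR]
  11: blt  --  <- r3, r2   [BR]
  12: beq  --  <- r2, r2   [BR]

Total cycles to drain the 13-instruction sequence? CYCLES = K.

  cy0 -> i0/i1 (st/and) 2-wide
  cy1 -> i2/i3 (mul/xor) 2-wide
  cy2 -> i4/i5 (or/sll) 2-wide
  cy3 -> i6/i7 (mulh/sub) 2-wide
  cy4 -> i8 (sll) RAW+WAW r2
  cy5 -> i9 (mulh) no-port MUL/BR
  cy6 -> i10 (bne) no-port BR/BR
  cy7 -> i11 (blt) no-port BR/BR
  cy8 -> i12 (beq) tail

CYCLES = 9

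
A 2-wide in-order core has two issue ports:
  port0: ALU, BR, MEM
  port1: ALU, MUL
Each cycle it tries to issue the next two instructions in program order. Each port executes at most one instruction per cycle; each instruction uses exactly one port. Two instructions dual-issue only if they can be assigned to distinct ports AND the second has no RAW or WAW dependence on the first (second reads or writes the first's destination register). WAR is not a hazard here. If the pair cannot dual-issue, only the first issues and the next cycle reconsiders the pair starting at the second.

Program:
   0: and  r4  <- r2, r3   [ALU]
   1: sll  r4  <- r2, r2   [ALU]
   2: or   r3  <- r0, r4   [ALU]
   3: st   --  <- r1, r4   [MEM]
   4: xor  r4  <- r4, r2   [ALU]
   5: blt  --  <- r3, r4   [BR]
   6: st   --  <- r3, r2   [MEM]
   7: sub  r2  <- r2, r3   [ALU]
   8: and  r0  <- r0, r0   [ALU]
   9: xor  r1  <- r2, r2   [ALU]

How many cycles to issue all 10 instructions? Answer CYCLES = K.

CYCLES = 7

#0 head=0: and i0 WAW r4
#1 head=1: sll i1 RAW r4
#2 head=2: or;st i2+i3 dual
#3 head=4: xor i4 RAW r4
#4 head=5: blt i5 no-port BR/MEM
#5 head=6: st;sub i6+i7 dual
#6 head=8: and;xor i8+i9 dual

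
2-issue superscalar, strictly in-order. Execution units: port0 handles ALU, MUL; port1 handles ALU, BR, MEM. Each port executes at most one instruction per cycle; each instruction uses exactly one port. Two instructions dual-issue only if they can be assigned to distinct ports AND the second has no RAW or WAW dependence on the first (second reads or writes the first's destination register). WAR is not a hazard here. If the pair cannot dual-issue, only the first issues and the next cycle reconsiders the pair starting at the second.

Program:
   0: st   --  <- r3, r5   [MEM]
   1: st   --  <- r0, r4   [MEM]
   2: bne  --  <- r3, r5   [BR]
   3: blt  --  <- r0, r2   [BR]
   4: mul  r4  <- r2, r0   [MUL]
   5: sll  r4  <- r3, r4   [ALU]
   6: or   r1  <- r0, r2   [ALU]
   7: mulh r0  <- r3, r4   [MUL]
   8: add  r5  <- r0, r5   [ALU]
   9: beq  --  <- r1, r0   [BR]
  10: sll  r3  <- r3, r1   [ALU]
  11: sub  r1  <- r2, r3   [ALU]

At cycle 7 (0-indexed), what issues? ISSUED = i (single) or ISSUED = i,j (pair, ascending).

t=0 i0:st ; no-port MEM/MEM
t=1 i1:st ; no-port MEM/BR
t=2 i2:bne ; no-port BR/BR
t=3 i3+i4:blt+mul ; 2-wide
t=4 i5+i6:sll+or ; 2-wide
t=5 i7:mulh ; RAW r0
t=6 i8+i9:add+beq ; 2-wide
t=7 i10:sll ; RAW r3
t=8 i11:sub ; tail

ISSUED = 10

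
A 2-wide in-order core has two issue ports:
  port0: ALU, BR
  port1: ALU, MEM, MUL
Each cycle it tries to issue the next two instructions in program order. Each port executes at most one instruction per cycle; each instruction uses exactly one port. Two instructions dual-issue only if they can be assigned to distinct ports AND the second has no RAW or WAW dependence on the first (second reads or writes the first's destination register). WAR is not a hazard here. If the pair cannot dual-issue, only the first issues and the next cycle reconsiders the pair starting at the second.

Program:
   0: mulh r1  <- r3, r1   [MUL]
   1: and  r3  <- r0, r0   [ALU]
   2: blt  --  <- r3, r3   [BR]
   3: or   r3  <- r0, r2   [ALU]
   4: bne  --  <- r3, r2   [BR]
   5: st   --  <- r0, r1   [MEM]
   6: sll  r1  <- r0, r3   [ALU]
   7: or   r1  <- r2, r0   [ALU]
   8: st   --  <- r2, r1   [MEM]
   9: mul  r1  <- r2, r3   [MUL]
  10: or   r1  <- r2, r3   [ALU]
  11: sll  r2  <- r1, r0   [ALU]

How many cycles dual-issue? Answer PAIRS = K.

#0 head=0: mulh;and i0/i1 2-wide
#1 head=2: blt;or i2/i3 2-wide
#2 head=4: bne;st i4/i5 2-wide
#3 head=6: sll i6 WAW r1
#4 head=7: or i7 RAW r1
#5 head=8: st i8 no-port MEM/MUL
#6 head=9: mul i9 WAW r1
#7 head=10: or i10 RAW r1
#8 head=11: sll i11 tail

PAIRS = 3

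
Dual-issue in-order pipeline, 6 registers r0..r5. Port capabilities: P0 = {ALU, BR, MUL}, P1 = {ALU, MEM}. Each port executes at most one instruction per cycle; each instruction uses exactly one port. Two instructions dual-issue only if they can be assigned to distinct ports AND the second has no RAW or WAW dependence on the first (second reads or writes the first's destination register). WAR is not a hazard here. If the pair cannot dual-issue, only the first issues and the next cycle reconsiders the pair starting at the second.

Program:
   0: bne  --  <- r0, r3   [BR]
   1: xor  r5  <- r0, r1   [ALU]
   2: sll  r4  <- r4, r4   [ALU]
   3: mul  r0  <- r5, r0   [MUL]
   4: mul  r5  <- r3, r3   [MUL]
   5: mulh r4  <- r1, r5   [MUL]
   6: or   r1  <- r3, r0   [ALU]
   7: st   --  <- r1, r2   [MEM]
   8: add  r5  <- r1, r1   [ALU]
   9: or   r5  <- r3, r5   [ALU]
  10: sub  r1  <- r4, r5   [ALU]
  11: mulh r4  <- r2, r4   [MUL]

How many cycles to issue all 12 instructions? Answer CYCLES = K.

0. bne;xor @i0,i1  | 2-wide
1. sll;mul @i2,i3  | 2-wide
2. mul @i4  | no-port MUL/MUL
3. mulh;or @i5,i6  | 2-wide
4. st;add @i7,i8  | 2-wide
5. or @i9  | RAW r5
6. sub;mulh @i10,i11  | 2-wide

CYCLES = 7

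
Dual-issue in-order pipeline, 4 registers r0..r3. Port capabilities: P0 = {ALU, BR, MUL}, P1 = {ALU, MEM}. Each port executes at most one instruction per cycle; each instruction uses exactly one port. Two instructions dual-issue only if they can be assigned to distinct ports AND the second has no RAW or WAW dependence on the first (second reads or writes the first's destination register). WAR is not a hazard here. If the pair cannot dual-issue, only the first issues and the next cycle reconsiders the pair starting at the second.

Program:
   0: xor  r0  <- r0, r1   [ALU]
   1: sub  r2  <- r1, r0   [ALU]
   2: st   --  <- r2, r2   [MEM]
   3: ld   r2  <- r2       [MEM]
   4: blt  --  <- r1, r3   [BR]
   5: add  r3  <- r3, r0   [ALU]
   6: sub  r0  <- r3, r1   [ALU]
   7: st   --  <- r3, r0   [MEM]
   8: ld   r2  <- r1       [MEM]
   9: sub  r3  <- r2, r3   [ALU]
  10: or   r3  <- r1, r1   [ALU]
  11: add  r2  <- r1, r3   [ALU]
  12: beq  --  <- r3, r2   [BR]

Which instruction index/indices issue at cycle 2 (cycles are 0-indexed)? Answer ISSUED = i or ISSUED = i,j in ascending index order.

c0: i0 xor  RAW r0
c1: i1 sub  RAW r2
c2: i2 st  no-port MEM/MEM
c3: i3,i4 ld/blt  pair
c4: i5 add  RAW r3
c5: i6 sub  RAW r0
c6: i7 st  no-port MEM/MEM
c7: i8 ld  RAW r2
c8: i9 sub  WAW r3
c9: i10 or  RAW r3
c10: i11 add  RAW r2
c11: i12 beq  tail

ISSUED = 2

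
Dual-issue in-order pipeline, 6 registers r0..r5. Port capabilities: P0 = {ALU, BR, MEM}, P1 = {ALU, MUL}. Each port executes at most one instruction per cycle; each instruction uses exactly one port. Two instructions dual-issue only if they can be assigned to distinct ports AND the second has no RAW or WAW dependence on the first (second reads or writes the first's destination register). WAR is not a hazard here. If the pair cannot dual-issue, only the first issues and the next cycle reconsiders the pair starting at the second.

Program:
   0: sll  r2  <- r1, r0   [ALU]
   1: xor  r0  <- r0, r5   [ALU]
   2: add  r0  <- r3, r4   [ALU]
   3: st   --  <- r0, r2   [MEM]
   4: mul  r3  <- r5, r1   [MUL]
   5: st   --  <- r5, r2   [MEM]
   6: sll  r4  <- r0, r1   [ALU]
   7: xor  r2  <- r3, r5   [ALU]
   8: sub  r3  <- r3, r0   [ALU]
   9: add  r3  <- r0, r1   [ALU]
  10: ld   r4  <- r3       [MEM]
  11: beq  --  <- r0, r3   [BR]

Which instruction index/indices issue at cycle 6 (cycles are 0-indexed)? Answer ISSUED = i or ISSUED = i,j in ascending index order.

ISSUED = 10

  cy0 -> i0+i1 (sll+xor) 2-wide
  cy1 -> i2 (add) RAW r0
  cy2 -> i3+i4 (st+mul) 2-wide
  cy3 -> i5+i6 (st+sll) 2-wide
  cy4 -> i7+i8 (xor+sub) 2-wide
  cy5 -> i9 (add) RAW r3
  cy6 -> i10 (ld) no-port MEM/BR
  cy7 -> i11 (beq) tail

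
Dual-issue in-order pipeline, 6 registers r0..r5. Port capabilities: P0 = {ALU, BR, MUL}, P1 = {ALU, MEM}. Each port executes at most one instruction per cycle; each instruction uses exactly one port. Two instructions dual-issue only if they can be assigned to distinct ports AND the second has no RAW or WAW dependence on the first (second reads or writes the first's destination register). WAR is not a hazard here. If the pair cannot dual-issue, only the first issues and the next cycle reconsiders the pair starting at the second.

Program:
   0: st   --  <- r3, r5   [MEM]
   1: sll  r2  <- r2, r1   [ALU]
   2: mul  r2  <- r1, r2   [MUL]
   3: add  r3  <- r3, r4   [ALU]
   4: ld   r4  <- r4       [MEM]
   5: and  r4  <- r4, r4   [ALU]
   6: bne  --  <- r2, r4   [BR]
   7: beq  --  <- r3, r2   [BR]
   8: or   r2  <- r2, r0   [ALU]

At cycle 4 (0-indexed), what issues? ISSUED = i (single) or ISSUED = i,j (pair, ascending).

c0: i0+i1 st.MEM;sll.ALU  dual
c1: i2+i3 mul.MUL;add.ALU  dual
c2: i4 ld.MEM  RAW+WAW r4
c3: i5 and.ALU  RAW r4
c4: i6 bne.BR  no-port BR/BR
c5: i7+i8 beq.BR;or.ALU  dual

ISSUED = 6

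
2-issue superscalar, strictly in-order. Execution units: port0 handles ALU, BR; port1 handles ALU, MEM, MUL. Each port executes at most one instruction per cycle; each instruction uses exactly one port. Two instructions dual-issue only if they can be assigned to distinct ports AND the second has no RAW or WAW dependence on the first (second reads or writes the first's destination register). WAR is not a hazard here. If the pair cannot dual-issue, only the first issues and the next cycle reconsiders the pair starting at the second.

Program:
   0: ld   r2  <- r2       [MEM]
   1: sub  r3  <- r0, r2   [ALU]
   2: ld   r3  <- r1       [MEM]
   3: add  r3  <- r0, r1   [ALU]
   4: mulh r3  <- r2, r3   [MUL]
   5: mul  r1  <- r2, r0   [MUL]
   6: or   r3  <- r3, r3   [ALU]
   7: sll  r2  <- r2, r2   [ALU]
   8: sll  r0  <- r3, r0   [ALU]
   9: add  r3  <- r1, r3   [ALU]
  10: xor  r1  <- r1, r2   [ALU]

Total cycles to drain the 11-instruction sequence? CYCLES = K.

CYCLES = 8

[0] i0  ld.MEM  -- RAW r2
[1] i1  sub.ALU  -- WAW r3
[2] i2  ld.MEM  -- WAW r3
[3] i3  add.ALU  -- RAW+WAW r3
[4] i4  mulh.MUL  -- no-port MUL/MUL
[5] i5,i6  mul.MUL;or.ALU  -- dual
[6] i7,i8  sll.ALU;sll.ALU  -- dual
[7] i9,i10  add.ALU;xor.ALU  -- dual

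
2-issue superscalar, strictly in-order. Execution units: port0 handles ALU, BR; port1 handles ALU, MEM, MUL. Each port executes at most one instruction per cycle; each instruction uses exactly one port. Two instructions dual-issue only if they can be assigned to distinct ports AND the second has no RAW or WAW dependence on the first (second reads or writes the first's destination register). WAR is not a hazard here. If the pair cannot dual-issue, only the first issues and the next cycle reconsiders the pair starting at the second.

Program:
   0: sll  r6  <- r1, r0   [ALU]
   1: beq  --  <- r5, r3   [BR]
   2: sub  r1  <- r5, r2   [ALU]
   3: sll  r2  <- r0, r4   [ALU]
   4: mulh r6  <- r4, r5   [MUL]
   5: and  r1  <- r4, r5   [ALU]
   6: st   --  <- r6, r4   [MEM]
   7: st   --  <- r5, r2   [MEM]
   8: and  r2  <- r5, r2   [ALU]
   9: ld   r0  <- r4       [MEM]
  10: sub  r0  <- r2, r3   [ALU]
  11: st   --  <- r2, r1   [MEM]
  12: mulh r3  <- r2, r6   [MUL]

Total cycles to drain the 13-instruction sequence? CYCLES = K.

CYCLES = 8

[0] i0+i1  sll+beq  -- pair
[1] i2+i3  sub+sll  -- pair
[2] i4+i5  mulh+and  -- pair
[3] i6  st  -- no-port MEM/MEM
[4] i7+i8  st+and  -- pair
[5] i9  ld  -- WAW r0
[6] i10+i11  sub+st  -- pair
[7] i12  mulh  -- tail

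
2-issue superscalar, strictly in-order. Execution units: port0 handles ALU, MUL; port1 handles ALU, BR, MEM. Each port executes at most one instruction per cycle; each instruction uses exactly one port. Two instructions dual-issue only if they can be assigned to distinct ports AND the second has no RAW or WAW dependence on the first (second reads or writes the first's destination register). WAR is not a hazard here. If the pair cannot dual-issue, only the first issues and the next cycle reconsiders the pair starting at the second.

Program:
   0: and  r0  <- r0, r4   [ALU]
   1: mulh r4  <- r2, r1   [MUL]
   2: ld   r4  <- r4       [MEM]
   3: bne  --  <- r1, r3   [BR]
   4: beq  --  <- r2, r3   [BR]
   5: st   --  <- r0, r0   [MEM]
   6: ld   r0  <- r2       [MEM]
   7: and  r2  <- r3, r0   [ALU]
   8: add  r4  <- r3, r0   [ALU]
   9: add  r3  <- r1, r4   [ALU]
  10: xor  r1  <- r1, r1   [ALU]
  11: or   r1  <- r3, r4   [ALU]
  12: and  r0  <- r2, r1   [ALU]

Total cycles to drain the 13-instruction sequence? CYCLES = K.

c0: i0&i1 and mulh  dual
c1: i2 ld  no-port MEM/BR
c2: i3 bne  no-port BR/BR
c3: i4 beq  no-port BR/MEM
c4: i5 st  no-port MEM/MEM
c5: i6 ld  RAW r0
c6: i7&i8 and add  dual
c7: i9&i10 add xor  dual
c8: i11 or  RAW r1
c9: i12 and  tail

CYCLES = 10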